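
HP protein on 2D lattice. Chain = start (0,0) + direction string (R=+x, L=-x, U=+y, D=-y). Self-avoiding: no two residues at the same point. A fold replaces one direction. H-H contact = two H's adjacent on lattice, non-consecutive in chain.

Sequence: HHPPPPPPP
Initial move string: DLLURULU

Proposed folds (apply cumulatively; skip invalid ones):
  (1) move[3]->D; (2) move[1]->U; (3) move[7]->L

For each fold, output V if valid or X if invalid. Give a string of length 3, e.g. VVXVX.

Initial: DLLURULU -> [(0, 0), (0, -1), (-1, -1), (-2, -1), (-2, 0), (-1, 0), (-1, 1), (-2, 1), (-2, 2)]
Fold 1: move[3]->D => DLLDRULU INVALID (collision), skipped
Fold 2: move[1]->U => DULURULU INVALID (collision), skipped
Fold 3: move[7]->L => DLLURULL VALID

Answer: XXV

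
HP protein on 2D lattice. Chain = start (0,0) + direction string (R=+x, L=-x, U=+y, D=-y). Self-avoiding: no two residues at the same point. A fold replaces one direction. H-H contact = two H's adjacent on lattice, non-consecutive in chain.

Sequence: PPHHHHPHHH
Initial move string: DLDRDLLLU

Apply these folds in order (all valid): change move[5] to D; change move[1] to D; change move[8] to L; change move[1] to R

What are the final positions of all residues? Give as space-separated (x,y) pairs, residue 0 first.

Answer: (0,0) (0,-1) (1,-1) (1,-2) (2,-2) (2,-3) (2,-4) (1,-4) (0,-4) (-1,-4)

Derivation:
Initial moves: DLDRDLLLU
Fold: move[5]->D => DLDRDDLLU (positions: [(0, 0), (0, -1), (-1, -1), (-1, -2), (0, -2), (0, -3), (0, -4), (-1, -4), (-2, -4), (-2, -3)])
Fold: move[1]->D => DDDRDDLLU (positions: [(0, 0), (0, -1), (0, -2), (0, -3), (1, -3), (1, -4), (1, -5), (0, -5), (-1, -5), (-1, -4)])
Fold: move[8]->L => DDDRDDLLL (positions: [(0, 0), (0, -1), (0, -2), (0, -3), (1, -3), (1, -4), (1, -5), (0, -5), (-1, -5), (-2, -5)])
Fold: move[1]->R => DRDRDDLLL (positions: [(0, 0), (0, -1), (1, -1), (1, -2), (2, -2), (2, -3), (2, -4), (1, -4), (0, -4), (-1, -4)])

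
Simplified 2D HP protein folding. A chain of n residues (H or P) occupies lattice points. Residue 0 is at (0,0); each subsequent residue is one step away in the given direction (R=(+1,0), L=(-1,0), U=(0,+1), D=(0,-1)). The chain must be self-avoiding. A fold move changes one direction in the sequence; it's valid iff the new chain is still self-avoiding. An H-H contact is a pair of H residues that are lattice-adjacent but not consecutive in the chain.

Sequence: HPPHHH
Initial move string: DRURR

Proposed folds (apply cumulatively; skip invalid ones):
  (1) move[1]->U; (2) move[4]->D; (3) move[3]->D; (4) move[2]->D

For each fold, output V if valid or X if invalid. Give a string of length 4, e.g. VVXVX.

Answer: XVXV

Derivation:
Initial: DRURR -> [(0, 0), (0, -1), (1, -1), (1, 0), (2, 0), (3, 0)]
Fold 1: move[1]->U => DUURR INVALID (collision), skipped
Fold 2: move[4]->D => DRURD VALID
Fold 3: move[3]->D => DRUDD INVALID (collision), skipped
Fold 4: move[2]->D => DRDRD VALID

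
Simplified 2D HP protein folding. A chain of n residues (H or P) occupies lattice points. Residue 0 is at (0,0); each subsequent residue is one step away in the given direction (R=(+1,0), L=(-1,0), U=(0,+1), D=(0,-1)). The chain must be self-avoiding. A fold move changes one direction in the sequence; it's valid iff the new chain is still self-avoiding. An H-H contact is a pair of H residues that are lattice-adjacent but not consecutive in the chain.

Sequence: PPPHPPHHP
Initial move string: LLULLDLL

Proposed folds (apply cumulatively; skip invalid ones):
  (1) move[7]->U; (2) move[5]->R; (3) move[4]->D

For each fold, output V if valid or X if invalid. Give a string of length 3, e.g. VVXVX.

Answer: VXV

Derivation:
Initial: LLULLDLL -> [(0, 0), (-1, 0), (-2, 0), (-2, 1), (-3, 1), (-4, 1), (-4, 0), (-5, 0), (-6, 0)]
Fold 1: move[7]->U => LLULLDLU VALID
Fold 2: move[5]->R => LLULLRLU INVALID (collision), skipped
Fold 3: move[4]->D => LLULDDLU VALID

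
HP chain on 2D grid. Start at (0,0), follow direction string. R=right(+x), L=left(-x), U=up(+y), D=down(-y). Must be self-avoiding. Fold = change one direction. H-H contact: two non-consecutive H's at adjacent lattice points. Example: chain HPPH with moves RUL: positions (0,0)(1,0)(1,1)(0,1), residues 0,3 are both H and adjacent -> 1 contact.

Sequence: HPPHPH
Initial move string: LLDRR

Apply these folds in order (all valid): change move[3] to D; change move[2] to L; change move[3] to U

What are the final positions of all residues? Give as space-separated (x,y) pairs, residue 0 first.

Initial moves: LLDRR
Fold: move[3]->D => LLDDR (positions: [(0, 0), (-1, 0), (-2, 0), (-2, -1), (-2, -2), (-1, -2)])
Fold: move[2]->L => LLLDR (positions: [(0, 0), (-1, 0), (-2, 0), (-3, 0), (-3, -1), (-2, -1)])
Fold: move[3]->U => LLLUR (positions: [(0, 0), (-1, 0), (-2, 0), (-3, 0), (-3, 1), (-2, 1)])

Answer: (0,0) (-1,0) (-2,0) (-3,0) (-3,1) (-2,1)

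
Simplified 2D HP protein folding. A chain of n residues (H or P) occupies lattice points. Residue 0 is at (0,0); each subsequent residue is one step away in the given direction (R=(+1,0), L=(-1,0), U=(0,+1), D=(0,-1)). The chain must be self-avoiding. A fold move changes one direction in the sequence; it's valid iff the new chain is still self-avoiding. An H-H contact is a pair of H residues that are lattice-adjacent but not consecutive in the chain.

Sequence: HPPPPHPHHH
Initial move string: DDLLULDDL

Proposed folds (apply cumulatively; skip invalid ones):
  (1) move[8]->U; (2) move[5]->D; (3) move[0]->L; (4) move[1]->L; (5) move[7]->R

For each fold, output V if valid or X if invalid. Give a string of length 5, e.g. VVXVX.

Answer: XXVVX

Derivation:
Initial: DDLLULDDL -> [(0, 0), (0, -1), (0, -2), (-1, -2), (-2, -2), (-2, -1), (-3, -1), (-3, -2), (-3, -3), (-4, -3)]
Fold 1: move[8]->U => DDLLULDDU INVALID (collision), skipped
Fold 2: move[5]->D => DDLLUDDDL INVALID (collision), skipped
Fold 3: move[0]->L => LDLLULDDL VALID
Fold 4: move[1]->L => LLLLULDDL VALID
Fold 5: move[7]->R => LLLLULDRL INVALID (collision), skipped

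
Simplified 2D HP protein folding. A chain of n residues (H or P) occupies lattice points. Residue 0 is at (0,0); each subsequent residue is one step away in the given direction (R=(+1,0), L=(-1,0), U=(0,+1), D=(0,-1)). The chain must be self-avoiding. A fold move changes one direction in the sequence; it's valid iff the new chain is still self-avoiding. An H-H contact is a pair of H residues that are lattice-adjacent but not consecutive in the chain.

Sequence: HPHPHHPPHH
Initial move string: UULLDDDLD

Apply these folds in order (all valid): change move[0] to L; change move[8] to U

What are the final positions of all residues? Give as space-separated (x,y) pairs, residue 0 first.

Initial moves: UULLDDDLD
Fold: move[0]->L => LULLDDDLD (positions: [(0, 0), (-1, 0), (-1, 1), (-2, 1), (-3, 1), (-3, 0), (-3, -1), (-3, -2), (-4, -2), (-4, -3)])
Fold: move[8]->U => LULLDDDLU (positions: [(0, 0), (-1, 0), (-1, 1), (-2, 1), (-3, 1), (-3, 0), (-3, -1), (-3, -2), (-4, -2), (-4, -1)])

Answer: (0,0) (-1,0) (-1,1) (-2,1) (-3,1) (-3,0) (-3,-1) (-3,-2) (-4,-2) (-4,-1)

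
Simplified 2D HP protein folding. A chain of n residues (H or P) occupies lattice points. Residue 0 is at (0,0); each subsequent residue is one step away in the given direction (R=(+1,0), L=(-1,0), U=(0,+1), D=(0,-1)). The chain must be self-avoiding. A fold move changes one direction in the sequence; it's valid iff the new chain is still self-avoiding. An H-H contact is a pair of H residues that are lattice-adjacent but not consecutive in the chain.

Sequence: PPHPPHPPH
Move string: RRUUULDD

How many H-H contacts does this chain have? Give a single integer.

Positions: [(0, 0), (1, 0), (2, 0), (2, 1), (2, 2), (2, 3), (1, 3), (1, 2), (1, 1)]
No H-H contacts found.

Answer: 0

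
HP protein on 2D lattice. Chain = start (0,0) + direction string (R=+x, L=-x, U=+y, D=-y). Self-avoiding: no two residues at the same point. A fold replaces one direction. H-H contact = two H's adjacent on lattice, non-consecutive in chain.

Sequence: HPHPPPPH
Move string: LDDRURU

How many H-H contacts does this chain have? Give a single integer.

Positions: [(0, 0), (-1, 0), (-1, -1), (-1, -2), (0, -2), (0, -1), (1, -1), (1, 0)]
H-H contact: residue 0 @(0,0) - residue 7 @(1, 0)

Answer: 1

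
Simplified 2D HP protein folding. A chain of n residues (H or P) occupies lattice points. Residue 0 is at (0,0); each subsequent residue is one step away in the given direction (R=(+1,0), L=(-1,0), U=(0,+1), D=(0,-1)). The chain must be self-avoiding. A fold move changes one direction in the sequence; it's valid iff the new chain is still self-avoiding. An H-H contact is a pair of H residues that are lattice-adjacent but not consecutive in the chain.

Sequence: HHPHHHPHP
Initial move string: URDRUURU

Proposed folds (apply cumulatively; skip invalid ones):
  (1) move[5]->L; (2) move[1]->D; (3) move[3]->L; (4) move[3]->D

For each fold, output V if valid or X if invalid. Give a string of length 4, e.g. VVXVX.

Initial: URDRUURU -> [(0, 0), (0, 1), (1, 1), (1, 0), (2, 0), (2, 1), (2, 2), (3, 2), (3, 3)]
Fold 1: move[5]->L => URDRULRU INVALID (collision), skipped
Fold 2: move[1]->D => UDDRUURU INVALID (collision), skipped
Fold 3: move[3]->L => URDLUURU INVALID (collision), skipped
Fold 4: move[3]->D => URDDUURU INVALID (collision), skipped

Answer: XXXX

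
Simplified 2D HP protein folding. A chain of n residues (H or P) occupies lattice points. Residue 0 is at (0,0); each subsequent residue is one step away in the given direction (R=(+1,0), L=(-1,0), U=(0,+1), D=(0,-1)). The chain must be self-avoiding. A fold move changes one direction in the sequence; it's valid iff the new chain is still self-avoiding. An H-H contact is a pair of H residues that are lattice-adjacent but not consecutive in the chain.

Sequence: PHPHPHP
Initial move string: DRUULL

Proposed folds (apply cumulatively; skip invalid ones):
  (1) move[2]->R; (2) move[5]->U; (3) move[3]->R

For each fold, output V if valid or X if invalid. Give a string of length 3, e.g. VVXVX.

Answer: XVX

Derivation:
Initial: DRUULL -> [(0, 0), (0, -1), (1, -1), (1, 0), (1, 1), (0, 1), (-1, 1)]
Fold 1: move[2]->R => DRRULL INVALID (collision), skipped
Fold 2: move[5]->U => DRUULU VALID
Fold 3: move[3]->R => DRURLU INVALID (collision), skipped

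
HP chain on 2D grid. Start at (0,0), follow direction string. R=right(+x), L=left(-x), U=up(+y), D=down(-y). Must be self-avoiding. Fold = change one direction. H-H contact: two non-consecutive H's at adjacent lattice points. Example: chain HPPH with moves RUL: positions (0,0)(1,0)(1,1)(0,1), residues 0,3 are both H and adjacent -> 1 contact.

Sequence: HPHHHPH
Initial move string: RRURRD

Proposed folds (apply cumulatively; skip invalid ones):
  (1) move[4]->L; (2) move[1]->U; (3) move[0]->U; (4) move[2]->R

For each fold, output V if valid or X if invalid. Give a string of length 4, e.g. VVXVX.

Answer: XVVV

Derivation:
Initial: RRURRD -> [(0, 0), (1, 0), (2, 0), (2, 1), (3, 1), (4, 1), (4, 0)]
Fold 1: move[4]->L => RRURLD INVALID (collision), skipped
Fold 2: move[1]->U => RUURRD VALID
Fold 3: move[0]->U => UUURRD VALID
Fold 4: move[2]->R => UURRRD VALID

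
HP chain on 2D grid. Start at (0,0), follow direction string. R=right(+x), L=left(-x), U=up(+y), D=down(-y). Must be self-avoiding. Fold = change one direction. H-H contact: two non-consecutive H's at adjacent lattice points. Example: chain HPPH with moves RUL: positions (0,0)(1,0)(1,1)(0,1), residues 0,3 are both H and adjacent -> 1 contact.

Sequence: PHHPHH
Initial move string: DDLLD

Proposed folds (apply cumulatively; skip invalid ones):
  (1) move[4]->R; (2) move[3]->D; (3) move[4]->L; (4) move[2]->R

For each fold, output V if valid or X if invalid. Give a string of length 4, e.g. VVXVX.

Answer: XVVV

Derivation:
Initial: DDLLD -> [(0, 0), (0, -1), (0, -2), (-1, -2), (-2, -2), (-2, -3)]
Fold 1: move[4]->R => DDLLR INVALID (collision), skipped
Fold 2: move[3]->D => DDLDD VALID
Fold 3: move[4]->L => DDLDL VALID
Fold 4: move[2]->R => DDRDL VALID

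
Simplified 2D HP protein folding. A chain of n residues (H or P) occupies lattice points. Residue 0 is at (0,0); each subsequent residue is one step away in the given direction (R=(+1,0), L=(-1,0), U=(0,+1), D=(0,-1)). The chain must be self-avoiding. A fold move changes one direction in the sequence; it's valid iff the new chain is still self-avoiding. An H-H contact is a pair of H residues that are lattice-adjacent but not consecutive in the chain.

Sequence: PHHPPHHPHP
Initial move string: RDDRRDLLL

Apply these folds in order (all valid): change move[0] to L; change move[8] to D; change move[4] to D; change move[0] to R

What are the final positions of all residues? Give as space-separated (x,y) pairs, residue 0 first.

Initial moves: RDDRRDLLL
Fold: move[0]->L => LDDRRDLLL (positions: [(0, 0), (-1, 0), (-1, -1), (-1, -2), (0, -2), (1, -2), (1, -3), (0, -3), (-1, -3), (-2, -3)])
Fold: move[8]->D => LDDRRDLLD (positions: [(0, 0), (-1, 0), (-1, -1), (-1, -2), (0, -2), (1, -2), (1, -3), (0, -3), (-1, -3), (-1, -4)])
Fold: move[4]->D => LDDRDDLLD (positions: [(0, 0), (-1, 0), (-1, -1), (-1, -2), (0, -2), (0, -3), (0, -4), (-1, -4), (-2, -4), (-2, -5)])
Fold: move[0]->R => RDDRDDLLD (positions: [(0, 0), (1, 0), (1, -1), (1, -2), (2, -2), (2, -3), (2, -4), (1, -4), (0, -4), (0, -5)])

Answer: (0,0) (1,0) (1,-1) (1,-2) (2,-2) (2,-3) (2,-4) (1,-4) (0,-4) (0,-5)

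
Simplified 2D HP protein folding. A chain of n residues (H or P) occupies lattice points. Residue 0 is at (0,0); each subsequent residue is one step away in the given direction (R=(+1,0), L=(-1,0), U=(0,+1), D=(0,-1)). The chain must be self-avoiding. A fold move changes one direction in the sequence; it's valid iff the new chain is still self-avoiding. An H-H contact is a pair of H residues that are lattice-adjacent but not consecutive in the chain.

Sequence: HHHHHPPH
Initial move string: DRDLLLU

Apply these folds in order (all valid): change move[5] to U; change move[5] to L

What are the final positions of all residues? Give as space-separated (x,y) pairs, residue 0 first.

Initial moves: DRDLLLU
Fold: move[5]->U => DRDLLUU (positions: [(0, 0), (0, -1), (1, -1), (1, -2), (0, -2), (-1, -2), (-1, -1), (-1, 0)])
Fold: move[5]->L => DRDLLLU (positions: [(0, 0), (0, -1), (1, -1), (1, -2), (0, -2), (-1, -2), (-2, -2), (-2, -1)])

Answer: (0,0) (0,-1) (1,-1) (1,-2) (0,-2) (-1,-2) (-2,-2) (-2,-1)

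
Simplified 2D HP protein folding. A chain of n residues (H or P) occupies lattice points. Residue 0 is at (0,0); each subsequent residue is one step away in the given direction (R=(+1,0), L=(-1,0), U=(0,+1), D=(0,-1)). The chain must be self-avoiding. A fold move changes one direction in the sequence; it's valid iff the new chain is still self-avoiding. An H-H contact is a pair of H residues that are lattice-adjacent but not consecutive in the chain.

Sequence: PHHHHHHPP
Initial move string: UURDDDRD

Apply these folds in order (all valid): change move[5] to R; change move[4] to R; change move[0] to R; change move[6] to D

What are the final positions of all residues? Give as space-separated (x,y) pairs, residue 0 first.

Answer: (0,0) (1,0) (1,1) (2,1) (2,0) (3,0) (4,0) (4,-1) (4,-2)

Derivation:
Initial moves: UURDDDRD
Fold: move[5]->R => UURDDRRD (positions: [(0, 0), (0, 1), (0, 2), (1, 2), (1, 1), (1, 0), (2, 0), (3, 0), (3, -1)])
Fold: move[4]->R => UURDRRRD (positions: [(0, 0), (0, 1), (0, 2), (1, 2), (1, 1), (2, 1), (3, 1), (4, 1), (4, 0)])
Fold: move[0]->R => RURDRRRD (positions: [(0, 0), (1, 0), (1, 1), (2, 1), (2, 0), (3, 0), (4, 0), (5, 0), (5, -1)])
Fold: move[6]->D => RURDRRDD (positions: [(0, 0), (1, 0), (1, 1), (2, 1), (2, 0), (3, 0), (4, 0), (4, -1), (4, -2)])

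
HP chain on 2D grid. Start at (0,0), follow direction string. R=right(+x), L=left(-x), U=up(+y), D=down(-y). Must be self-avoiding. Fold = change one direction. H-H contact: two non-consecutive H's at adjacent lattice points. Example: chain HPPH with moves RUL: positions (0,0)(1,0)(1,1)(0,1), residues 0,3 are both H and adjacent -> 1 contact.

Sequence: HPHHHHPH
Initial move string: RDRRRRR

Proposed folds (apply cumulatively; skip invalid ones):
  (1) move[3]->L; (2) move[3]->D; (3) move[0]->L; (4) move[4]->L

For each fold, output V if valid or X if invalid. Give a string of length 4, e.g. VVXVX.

Answer: XVVX

Derivation:
Initial: RDRRRRR -> [(0, 0), (1, 0), (1, -1), (2, -1), (3, -1), (4, -1), (5, -1), (6, -1)]
Fold 1: move[3]->L => RDRLRRR INVALID (collision), skipped
Fold 2: move[3]->D => RDRDRRR VALID
Fold 3: move[0]->L => LDRDRRR VALID
Fold 4: move[4]->L => LDRDLRR INVALID (collision), skipped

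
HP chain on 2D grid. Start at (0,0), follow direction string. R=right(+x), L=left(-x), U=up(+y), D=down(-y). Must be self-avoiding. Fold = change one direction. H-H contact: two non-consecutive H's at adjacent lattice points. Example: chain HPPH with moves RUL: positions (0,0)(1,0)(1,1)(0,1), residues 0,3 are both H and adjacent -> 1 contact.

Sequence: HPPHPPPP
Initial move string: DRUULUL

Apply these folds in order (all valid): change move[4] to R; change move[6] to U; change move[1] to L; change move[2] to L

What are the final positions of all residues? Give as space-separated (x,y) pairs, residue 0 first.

Initial moves: DRUULUL
Fold: move[4]->R => DRUURUL (positions: [(0, 0), (0, -1), (1, -1), (1, 0), (1, 1), (2, 1), (2, 2), (1, 2)])
Fold: move[6]->U => DRUURUU (positions: [(0, 0), (0, -1), (1, -1), (1, 0), (1, 1), (2, 1), (2, 2), (2, 3)])
Fold: move[1]->L => DLUURUU (positions: [(0, 0), (0, -1), (-1, -1), (-1, 0), (-1, 1), (0, 1), (0, 2), (0, 3)])
Fold: move[2]->L => DLLURUU (positions: [(0, 0), (0, -1), (-1, -1), (-2, -1), (-2, 0), (-1, 0), (-1, 1), (-1, 2)])

Answer: (0,0) (0,-1) (-1,-1) (-2,-1) (-2,0) (-1,0) (-1,1) (-1,2)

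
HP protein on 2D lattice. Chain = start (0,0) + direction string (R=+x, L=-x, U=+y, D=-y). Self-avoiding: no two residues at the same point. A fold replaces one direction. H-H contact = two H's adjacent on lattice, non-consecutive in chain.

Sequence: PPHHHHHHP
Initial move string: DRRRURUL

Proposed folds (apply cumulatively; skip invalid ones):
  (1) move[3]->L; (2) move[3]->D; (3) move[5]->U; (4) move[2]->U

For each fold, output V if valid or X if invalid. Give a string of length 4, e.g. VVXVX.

Initial: DRRRURUL -> [(0, 0), (0, -1), (1, -1), (2, -1), (3, -1), (3, 0), (4, 0), (4, 1), (3, 1)]
Fold 1: move[3]->L => DRRLURUL INVALID (collision), skipped
Fold 2: move[3]->D => DRRDURUL INVALID (collision), skipped
Fold 3: move[5]->U => DRRRUUUL VALID
Fold 4: move[2]->U => DRURUUUL VALID

Answer: XXVV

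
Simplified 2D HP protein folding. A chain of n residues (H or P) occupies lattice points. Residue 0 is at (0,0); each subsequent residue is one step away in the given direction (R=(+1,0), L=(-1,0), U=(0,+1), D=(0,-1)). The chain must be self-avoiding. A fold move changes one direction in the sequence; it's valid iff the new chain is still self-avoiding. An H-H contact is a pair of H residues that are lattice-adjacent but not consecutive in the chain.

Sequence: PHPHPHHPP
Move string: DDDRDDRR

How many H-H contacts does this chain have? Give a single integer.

Answer: 0

Derivation:
Positions: [(0, 0), (0, -1), (0, -2), (0, -3), (1, -3), (1, -4), (1, -5), (2, -5), (3, -5)]
No H-H contacts found.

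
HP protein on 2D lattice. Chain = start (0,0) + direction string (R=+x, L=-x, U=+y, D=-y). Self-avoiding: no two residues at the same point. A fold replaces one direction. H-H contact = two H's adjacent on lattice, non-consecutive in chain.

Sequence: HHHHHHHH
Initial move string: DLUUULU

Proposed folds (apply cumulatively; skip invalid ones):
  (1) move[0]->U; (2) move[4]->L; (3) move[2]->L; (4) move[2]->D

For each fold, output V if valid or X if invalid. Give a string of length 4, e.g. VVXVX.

Initial: DLUUULU -> [(0, 0), (0, -1), (-1, -1), (-1, 0), (-1, 1), (-1, 2), (-2, 2), (-2, 3)]
Fold 1: move[0]->U => ULUUULU VALID
Fold 2: move[4]->L => ULUULLU VALID
Fold 3: move[2]->L => ULLULLU VALID
Fold 4: move[2]->D => ULDULLU INVALID (collision), skipped

Answer: VVVX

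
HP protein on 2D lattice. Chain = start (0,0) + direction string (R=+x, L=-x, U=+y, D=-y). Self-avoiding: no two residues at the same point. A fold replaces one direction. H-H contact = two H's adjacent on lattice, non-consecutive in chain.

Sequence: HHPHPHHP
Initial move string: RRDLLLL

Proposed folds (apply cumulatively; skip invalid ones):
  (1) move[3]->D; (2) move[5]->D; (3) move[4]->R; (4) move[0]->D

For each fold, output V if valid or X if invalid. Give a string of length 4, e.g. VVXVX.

Answer: VVVV

Derivation:
Initial: RRDLLLL -> [(0, 0), (1, 0), (2, 0), (2, -1), (1, -1), (0, -1), (-1, -1), (-2, -1)]
Fold 1: move[3]->D => RRDDLLL VALID
Fold 2: move[5]->D => RRDDLDL VALID
Fold 3: move[4]->R => RRDDRDL VALID
Fold 4: move[0]->D => DRDDRDL VALID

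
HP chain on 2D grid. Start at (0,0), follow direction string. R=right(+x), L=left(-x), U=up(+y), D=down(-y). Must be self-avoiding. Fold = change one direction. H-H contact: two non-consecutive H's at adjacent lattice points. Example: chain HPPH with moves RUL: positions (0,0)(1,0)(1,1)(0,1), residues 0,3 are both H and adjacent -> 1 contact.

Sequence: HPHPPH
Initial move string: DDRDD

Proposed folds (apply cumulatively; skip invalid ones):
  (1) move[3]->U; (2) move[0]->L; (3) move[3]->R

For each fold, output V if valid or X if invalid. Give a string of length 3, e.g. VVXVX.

Initial: DDRDD -> [(0, 0), (0, -1), (0, -2), (1, -2), (1, -3), (1, -4)]
Fold 1: move[3]->U => DDRUD INVALID (collision), skipped
Fold 2: move[0]->L => LDRDD VALID
Fold 3: move[3]->R => LDRRD VALID

Answer: XVV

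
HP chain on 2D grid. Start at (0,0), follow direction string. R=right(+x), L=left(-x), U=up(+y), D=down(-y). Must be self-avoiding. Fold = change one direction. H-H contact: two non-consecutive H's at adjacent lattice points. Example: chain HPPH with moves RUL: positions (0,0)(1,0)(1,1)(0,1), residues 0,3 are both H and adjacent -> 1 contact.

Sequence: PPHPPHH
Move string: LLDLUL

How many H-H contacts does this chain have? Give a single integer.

Answer: 1

Derivation:
Positions: [(0, 0), (-1, 0), (-2, 0), (-2, -1), (-3, -1), (-3, 0), (-4, 0)]
H-H contact: residue 2 @(-2,0) - residue 5 @(-3, 0)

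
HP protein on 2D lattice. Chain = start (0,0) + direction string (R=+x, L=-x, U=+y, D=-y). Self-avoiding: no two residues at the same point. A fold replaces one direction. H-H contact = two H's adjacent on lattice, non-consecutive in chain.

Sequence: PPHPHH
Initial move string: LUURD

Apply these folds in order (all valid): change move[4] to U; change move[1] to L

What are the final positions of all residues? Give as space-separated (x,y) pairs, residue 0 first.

Initial moves: LUURD
Fold: move[4]->U => LUURU (positions: [(0, 0), (-1, 0), (-1, 1), (-1, 2), (0, 2), (0, 3)])
Fold: move[1]->L => LLURU (positions: [(0, 0), (-1, 0), (-2, 0), (-2, 1), (-1, 1), (-1, 2)])

Answer: (0,0) (-1,0) (-2,0) (-2,1) (-1,1) (-1,2)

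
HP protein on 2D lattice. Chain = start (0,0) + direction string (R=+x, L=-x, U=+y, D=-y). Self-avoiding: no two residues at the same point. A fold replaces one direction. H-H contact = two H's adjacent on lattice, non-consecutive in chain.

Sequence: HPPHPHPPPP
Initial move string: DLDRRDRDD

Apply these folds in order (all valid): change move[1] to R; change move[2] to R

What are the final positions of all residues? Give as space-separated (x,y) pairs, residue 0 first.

Initial moves: DLDRRDRDD
Fold: move[1]->R => DRDRRDRDD (positions: [(0, 0), (0, -1), (1, -1), (1, -2), (2, -2), (3, -2), (3, -3), (4, -3), (4, -4), (4, -5)])
Fold: move[2]->R => DRRRRDRDD (positions: [(0, 0), (0, -1), (1, -1), (2, -1), (3, -1), (4, -1), (4, -2), (5, -2), (5, -3), (5, -4)])

Answer: (0,0) (0,-1) (1,-1) (2,-1) (3,-1) (4,-1) (4,-2) (5,-2) (5,-3) (5,-4)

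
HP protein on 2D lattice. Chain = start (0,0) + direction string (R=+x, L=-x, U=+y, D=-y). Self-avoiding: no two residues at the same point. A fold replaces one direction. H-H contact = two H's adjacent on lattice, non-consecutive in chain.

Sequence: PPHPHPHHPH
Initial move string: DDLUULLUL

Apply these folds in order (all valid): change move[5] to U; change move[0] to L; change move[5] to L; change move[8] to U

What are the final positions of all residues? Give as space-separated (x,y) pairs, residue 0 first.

Initial moves: DDLUULLUL
Fold: move[5]->U => DDLUUULUL (positions: [(0, 0), (0, -1), (0, -2), (-1, -2), (-1, -1), (-1, 0), (-1, 1), (-2, 1), (-2, 2), (-3, 2)])
Fold: move[0]->L => LDLUUULUL (positions: [(0, 0), (-1, 0), (-1, -1), (-2, -1), (-2, 0), (-2, 1), (-2, 2), (-3, 2), (-3, 3), (-4, 3)])
Fold: move[5]->L => LDLUULLUL (positions: [(0, 0), (-1, 0), (-1, -1), (-2, -1), (-2, 0), (-2, 1), (-3, 1), (-4, 1), (-4, 2), (-5, 2)])
Fold: move[8]->U => LDLUULLUU (positions: [(0, 0), (-1, 0), (-1, -1), (-2, -1), (-2, 0), (-2, 1), (-3, 1), (-4, 1), (-4, 2), (-4, 3)])

Answer: (0,0) (-1,0) (-1,-1) (-2,-1) (-2,0) (-2,1) (-3,1) (-4,1) (-4,2) (-4,3)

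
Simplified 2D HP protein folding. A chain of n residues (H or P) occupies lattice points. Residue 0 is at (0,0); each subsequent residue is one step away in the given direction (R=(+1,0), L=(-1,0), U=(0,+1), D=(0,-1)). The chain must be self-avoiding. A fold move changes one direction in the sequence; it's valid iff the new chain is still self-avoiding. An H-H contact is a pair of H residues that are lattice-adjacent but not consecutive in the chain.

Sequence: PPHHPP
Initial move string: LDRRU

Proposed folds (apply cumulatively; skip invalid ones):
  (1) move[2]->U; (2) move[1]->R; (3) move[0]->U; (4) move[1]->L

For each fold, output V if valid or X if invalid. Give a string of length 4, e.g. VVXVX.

Answer: XXXX

Derivation:
Initial: LDRRU -> [(0, 0), (-1, 0), (-1, -1), (0, -1), (1, -1), (1, 0)]
Fold 1: move[2]->U => LDURU INVALID (collision), skipped
Fold 2: move[1]->R => LRRRU INVALID (collision), skipped
Fold 3: move[0]->U => UDRRU INVALID (collision), skipped
Fold 4: move[1]->L => LLRRU INVALID (collision), skipped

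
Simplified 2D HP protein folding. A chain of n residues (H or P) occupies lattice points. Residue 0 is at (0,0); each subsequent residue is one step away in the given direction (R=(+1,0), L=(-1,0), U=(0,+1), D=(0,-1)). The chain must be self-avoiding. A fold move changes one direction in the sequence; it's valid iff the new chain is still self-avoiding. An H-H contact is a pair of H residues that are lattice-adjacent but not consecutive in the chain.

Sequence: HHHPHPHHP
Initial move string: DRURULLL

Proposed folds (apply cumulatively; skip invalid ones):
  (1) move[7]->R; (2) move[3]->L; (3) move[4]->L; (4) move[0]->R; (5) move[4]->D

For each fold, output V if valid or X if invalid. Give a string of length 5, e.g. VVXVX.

Initial: DRURULLL -> [(0, 0), (0, -1), (1, -1), (1, 0), (2, 0), (2, 1), (1, 1), (0, 1), (-1, 1)]
Fold 1: move[7]->R => DRURULLR INVALID (collision), skipped
Fold 2: move[3]->L => DRULULLL INVALID (collision), skipped
Fold 3: move[4]->L => DRURLLLL INVALID (collision), skipped
Fold 4: move[0]->R => RRURULLL VALID
Fold 5: move[4]->D => RRURDLLL INVALID (collision), skipped

Answer: XXXVX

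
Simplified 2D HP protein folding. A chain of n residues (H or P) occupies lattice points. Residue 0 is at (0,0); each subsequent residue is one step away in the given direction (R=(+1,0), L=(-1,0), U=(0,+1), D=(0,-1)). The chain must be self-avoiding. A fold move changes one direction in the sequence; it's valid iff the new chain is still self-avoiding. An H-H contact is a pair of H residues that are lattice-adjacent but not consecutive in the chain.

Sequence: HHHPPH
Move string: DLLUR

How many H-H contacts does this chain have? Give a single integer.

Positions: [(0, 0), (0, -1), (-1, -1), (-2, -1), (-2, 0), (-1, 0)]
H-H contact: residue 0 @(0,0) - residue 5 @(-1, 0)
H-H contact: residue 2 @(-1,-1) - residue 5 @(-1, 0)

Answer: 2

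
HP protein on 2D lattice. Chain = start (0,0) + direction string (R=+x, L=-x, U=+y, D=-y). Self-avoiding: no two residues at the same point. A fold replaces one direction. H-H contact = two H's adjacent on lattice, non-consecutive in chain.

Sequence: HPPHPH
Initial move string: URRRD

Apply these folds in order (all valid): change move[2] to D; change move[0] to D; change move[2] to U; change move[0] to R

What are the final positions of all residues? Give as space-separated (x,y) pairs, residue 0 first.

Initial moves: URRRD
Fold: move[2]->D => URDRD (positions: [(0, 0), (0, 1), (1, 1), (1, 0), (2, 0), (2, -1)])
Fold: move[0]->D => DRDRD (positions: [(0, 0), (0, -1), (1, -1), (1, -2), (2, -2), (2, -3)])
Fold: move[2]->U => DRURD (positions: [(0, 0), (0, -1), (1, -1), (1, 0), (2, 0), (2, -1)])
Fold: move[0]->R => RRURD (positions: [(0, 0), (1, 0), (2, 0), (2, 1), (3, 1), (3, 0)])

Answer: (0,0) (1,0) (2,0) (2,1) (3,1) (3,0)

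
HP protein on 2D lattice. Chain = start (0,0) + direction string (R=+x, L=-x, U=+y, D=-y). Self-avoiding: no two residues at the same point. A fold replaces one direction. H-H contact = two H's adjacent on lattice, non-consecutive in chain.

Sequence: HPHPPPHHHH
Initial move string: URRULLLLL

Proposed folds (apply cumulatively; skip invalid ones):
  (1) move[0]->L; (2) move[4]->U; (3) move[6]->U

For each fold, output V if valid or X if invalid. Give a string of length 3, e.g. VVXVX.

Initial: URRULLLLL -> [(0, 0), (0, 1), (1, 1), (2, 1), (2, 2), (1, 2), (0, 2), (-1, 2), (-2, 2), (-3, 2)]
Fold 1: move[0]->L => LRRULLLLL INVALID (collision), skipped
Fold 2: move[4]->U => URRUULLLL VALID
Fold 3: move[6]->U => URRUULULL VALID

Answer: XVV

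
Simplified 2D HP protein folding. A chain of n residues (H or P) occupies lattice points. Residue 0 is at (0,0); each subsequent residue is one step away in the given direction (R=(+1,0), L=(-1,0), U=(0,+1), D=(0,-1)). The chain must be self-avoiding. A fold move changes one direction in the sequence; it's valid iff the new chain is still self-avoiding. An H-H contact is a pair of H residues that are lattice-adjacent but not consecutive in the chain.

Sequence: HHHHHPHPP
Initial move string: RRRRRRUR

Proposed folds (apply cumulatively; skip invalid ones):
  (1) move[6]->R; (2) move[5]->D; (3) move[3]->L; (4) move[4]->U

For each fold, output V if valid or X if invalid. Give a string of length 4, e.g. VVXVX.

Initial: RRRRRRUR -> [(0, 0), (1, 0), (2, 0), (3, 0), (4, 0), (5, 0), (6, 0), (6, 1), (7, 1)]
Fold 1: move[6]->R => RRRRRRRR VALID
Fold 2: move[5]->D => RRRRRDRR VALID
Fold 3: move[3]->L => RRRLRDRR INVALID (collision), skipped
Fold 4: move[4]->U => RRRRUDRR INVALID (collision), skipped

Answer: VVXX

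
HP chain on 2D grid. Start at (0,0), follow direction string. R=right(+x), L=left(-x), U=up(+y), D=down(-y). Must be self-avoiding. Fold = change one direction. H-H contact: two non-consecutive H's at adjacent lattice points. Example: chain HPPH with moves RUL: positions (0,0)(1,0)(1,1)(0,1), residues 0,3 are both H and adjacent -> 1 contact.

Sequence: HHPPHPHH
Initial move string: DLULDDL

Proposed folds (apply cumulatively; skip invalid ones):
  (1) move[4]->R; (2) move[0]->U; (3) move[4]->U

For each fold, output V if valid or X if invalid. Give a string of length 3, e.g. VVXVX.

Initial: DLULDDL -> [(0, 0), (0, -1), (-1, -1), (-1, 0), (-2, 0), (-2, -1), (-2, -2), (-3, -2)]
Fold 1: move[4]->R => DLULRDL INVALID (collision), skipped
Fold 2: move[0]->U => ULULDDL VALID
Fold 3: move[4]->U => ULULUDL INVALID (collision), skipped

Answer: XVX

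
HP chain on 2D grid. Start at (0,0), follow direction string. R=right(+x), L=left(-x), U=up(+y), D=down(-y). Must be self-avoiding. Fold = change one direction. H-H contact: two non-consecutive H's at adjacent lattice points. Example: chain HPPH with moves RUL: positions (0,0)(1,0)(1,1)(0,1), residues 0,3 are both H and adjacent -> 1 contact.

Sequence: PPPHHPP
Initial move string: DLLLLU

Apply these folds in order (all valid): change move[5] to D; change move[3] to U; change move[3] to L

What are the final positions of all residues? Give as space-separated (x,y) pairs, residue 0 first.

Initial moves: DLLLLU
Fold: move[5]->D => DLLLLD (positions: [(0, 0), (0, -1), (-1, -1), (-2, -1), (-3, -1), (-4, -1), (-4, -2)])
Fold: move[3]->U => DLLULD (positions: [(0, 0), (0, -1), (-1, -1), (-2, -1), (-2, 0), (-3, 0), (-3, -1)])
Fold: move[3]->L => DLLLLD (positions: [(0, 0), (0, -1), (-1, -1), (-2, -1), (-3, -1), (-4, -1), (-4, -2)])

Answer: (0,0) (0,-1) (-1,-1) (-2,-1) (-3,-1) (-4,-1) (-4,-2)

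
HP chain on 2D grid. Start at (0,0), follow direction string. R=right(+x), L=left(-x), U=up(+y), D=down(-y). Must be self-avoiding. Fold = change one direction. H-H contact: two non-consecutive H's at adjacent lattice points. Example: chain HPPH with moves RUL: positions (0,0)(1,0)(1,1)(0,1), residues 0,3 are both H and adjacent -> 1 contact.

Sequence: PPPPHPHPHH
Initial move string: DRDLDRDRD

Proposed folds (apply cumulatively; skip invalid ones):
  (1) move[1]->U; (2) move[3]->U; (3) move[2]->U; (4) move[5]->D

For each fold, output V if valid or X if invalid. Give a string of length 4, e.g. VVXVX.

Answer: XXXV

Derivation:
Initial: DRDLDRDRD -> [(0, 0), (0, -1), (1, -1), (1, -2), (0, -2), (0, -3), (1, -3), (1, -4), (2, -4), (2, -5)]
Fold 1: move[1]->U => DUDLDRDRD INVALID (collision), skipped
Fold 2: move[3]->U => DRDUDRDRD INVALID (collision), skipped
Fold 3: move[2]->U => DRULDRDRD INVALID (collision), skipped
Fold 4: move[5]->D => DRDLDDDRD VALID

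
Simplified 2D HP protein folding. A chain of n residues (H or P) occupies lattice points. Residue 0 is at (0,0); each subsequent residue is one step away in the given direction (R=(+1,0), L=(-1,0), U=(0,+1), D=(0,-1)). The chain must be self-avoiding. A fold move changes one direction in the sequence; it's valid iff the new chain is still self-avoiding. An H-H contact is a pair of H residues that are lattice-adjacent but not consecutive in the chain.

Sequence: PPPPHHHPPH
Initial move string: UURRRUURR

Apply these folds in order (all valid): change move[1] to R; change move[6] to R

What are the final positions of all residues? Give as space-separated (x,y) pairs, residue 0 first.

Initial moves: UURRRUURR
Fold: move[1]->R => URRRRUURR (positions: [(0, 0), (0, 1), (1, 1), (2, 1), (3, 1), (4, 1), (4, 2), (4, 3), (5, 3), (6, 3)])
Fold: move[6]->R => URRRRURRR (positions: [(0, 0), (0, 1), (1, 1), (2, 1), (3, 1), (4, 1), (4, 2), (5, 2), (6, 2), (7, 2)])

Answer: (0,0) (0,1) (1,1) (2,1) (3,1) (4,1) (4,2) (5,2) (6,2) (7,2)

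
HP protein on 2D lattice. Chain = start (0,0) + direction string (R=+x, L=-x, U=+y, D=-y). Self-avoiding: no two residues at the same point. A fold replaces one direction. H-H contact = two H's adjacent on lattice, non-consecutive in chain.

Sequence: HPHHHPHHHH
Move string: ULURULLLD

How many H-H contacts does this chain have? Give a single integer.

Positions: [(0, 0), (0, 1), (-1, 1), (-1, 2), (0, 2), (0, 3), (-1, 3), (-2, 3), (-3, 3), (-3, 2)]
H-H contact: residue 3 @(-1,2) - residue 6 @(-1, 3)

Answer: 1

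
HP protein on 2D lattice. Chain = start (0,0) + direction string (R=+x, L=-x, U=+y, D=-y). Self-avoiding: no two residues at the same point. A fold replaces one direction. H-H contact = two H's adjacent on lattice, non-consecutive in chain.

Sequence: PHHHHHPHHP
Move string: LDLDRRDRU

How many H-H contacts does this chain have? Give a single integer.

Positions: [(0, 0), (-1, 0), (-1, -1), (-2, -1), (-2, -2), (-1, -2), (0, -2), (0, -3), (1, -3), (1, -2)]
H-H contact: residue 2 @(-1,-1) - residue 5 @(-1, -2)

Answer: 1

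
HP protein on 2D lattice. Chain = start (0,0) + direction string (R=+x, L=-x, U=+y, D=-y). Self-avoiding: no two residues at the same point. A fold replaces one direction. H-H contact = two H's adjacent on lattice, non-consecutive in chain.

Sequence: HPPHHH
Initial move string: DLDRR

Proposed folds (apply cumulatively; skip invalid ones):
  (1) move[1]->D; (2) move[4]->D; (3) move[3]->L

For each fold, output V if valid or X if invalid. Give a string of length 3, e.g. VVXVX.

Initial: DLDRR -> [(0, 0), (0, -1), (-1, -1), (-1, -2), (0, -2), (1, -2)]
Fold 1: move[1]->D => DDDRR VALID
Fold 2: move[4]->D => DDDRD VALID
Fold 3: move[3]->L => DDDLD VALID

Answer: VVV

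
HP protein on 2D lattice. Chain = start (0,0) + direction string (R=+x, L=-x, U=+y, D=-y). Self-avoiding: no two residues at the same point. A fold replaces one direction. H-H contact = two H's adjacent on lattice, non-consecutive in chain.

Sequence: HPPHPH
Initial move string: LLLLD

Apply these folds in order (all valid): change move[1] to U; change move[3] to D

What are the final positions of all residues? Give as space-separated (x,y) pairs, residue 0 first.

Initial moves: LLLLD
Fold: move[1]->U => LULLD (positions: [(0, 0), (-1, 0), (-1, 1), (-2, 1), (-3, 1), (-3, 0)])
Fold: move[3]->D => LULDD (positions: [(0, 0), (-1, 0), (-1, 1), (-2, 1), (-2, 0), (-2, -1)])

Answer: (0,0) (-1,0) (-1,1) (-2,1) (-2,0) (-2,-1)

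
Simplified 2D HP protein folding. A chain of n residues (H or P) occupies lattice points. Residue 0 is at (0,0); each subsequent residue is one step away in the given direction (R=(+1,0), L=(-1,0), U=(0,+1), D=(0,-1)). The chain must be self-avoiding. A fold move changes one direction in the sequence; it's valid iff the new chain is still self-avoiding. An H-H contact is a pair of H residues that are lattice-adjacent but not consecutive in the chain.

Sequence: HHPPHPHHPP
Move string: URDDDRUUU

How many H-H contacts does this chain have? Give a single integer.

Answer: 1

Derivation:
Positions: [(0, 0), (0, 1), (1, 1), (1, 0), (1, -1), (1, -2), (2, -2), (2, -1), (2, 0), (2, 1)]
H-H contact: residue 4 @(1,-1) - residue 7 @(2, -1)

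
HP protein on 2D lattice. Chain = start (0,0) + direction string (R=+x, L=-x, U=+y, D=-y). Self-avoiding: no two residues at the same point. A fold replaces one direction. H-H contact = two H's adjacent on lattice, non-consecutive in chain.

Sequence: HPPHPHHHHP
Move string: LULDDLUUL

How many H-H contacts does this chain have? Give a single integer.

Answer: 1

Derivation:
Positions: [(0, 0), (-1, 0), (-1, 1), (-2, 1), (-2, 0), (-2, -1), (-3, -1), (-3, 0), (-3, 1), (-4, 1)]
H-H contact: residue 3 @(-2,1) - residue 8 @(-3, 1)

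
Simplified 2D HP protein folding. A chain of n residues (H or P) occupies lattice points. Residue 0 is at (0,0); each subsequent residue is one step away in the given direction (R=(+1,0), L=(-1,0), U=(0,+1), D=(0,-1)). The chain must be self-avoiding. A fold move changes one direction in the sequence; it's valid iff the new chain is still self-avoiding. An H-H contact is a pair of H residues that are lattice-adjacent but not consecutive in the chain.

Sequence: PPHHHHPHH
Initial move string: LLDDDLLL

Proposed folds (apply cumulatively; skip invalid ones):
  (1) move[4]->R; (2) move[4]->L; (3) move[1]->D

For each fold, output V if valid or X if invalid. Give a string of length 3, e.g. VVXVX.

Initial: LLDDDLLL -> [(0, 0), (-1, 0), (-2, 0), (-2, -1), (-2, -2), (-2, -3), (-3, -3), (-4, -3), (-5, -3)]
Fold 1: move[4]->R => LLDDRLLL INVALID (collision), skipped
Fold 2: move[4]->L => LLDDLLLL VALID
Fold 3: move[1]->D => LDDDLLLL VALID

Answer: XVV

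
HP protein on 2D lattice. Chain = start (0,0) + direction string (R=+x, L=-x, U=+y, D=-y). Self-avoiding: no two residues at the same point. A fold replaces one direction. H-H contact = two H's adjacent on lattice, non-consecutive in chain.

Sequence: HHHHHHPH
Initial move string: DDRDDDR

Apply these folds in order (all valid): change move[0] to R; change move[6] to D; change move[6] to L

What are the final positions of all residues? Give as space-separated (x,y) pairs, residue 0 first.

Initial moves: DDRDDDR
Fold: move[0]->R => RDRDDDR (positions: [(0, 0), (1, 0), (1, -1), (2, -1), (2, -2), (2, -3), (2, -4), (3, -4)])
Fold: move[6]->D => RDRDDDD (positions: [(0, 0), (1, 0), (1, -1), (2, -1), (2, -2), (2, -3), (2, -4), (2, -5)])
Fold: move[6]->L => RDRDDDL (positions: [(0, 0), (1, 0), (1, -1), (2, -1), (2, -2), (2, -3), (2, -4), (1, -4)])

Answer: (0,0) (1,0) (1,-1) (2,-1) (2,-2) (2,-3) (2,-4) (1,-4)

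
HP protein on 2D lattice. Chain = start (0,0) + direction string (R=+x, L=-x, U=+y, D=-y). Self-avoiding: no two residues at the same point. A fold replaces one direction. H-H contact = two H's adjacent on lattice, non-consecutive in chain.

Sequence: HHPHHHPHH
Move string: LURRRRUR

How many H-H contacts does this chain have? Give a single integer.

Positions: [(0, 0), (-1, 0), (-1, 1), (0, 1), (1, 1), (2, 1), (3, 1), (3, 2), (4, 2)]
H-H contact: residue 0 @(0,0) - residue 3 @(0, 1)

Answer: 1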